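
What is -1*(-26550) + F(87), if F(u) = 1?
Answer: 26551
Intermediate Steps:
-1*(-26550) + F(87) = -1*(-26550) + 1 = 26550 + 1 = 26551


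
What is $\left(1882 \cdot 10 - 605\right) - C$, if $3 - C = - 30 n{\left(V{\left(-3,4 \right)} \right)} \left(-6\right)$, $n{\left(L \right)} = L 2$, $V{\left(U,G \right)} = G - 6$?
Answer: $17492$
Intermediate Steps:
$V{\left(U,G \right)} = -6 + G$ ($V{\left(U,G \right)} = G - 6 = -6 + G$)
$n{\left(L \right)} = 2 L$
$C = 723$ ($C = 3 - - 30 \cdot 2 \left(-6 + 4\right) \left(-6\right) = 3 - - 30 \cdot 2 \left(-2\right) \left(-6\right) = 3 - \left(-30\right) \left(-4\right) \left(-6\right) = 3 - 120 \left(-6\right) = 3 - -720 = 3 + 720 = 723$)
$\left(1882 \cdot 10 - 605\right) - C = \left(1882 \cdot 10 - 605\right) - 723 = \left(18820 - 605\right) - 723 = 18215 - 723 = 17492$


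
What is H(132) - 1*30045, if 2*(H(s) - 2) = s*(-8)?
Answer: -30571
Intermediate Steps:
H(s) = 2 - 4*s (H(s) = 2 + (s*(-8))/2 = 2 + (-8*s)/2 = 2 - 4*s)
H(132) - 1*30045 = (2 - 4*132) - 1*30045 = (2 - 528) - 30045 = -526 - 30045 = -30571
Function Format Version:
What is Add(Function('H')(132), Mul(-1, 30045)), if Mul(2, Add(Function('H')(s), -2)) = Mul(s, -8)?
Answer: -30571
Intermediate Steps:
Function('H')(s) = Add(2, Mul(-4, s)) (Function('H')(s) = Add(2, Mul(Rational(1, 2), Mul(s, -8))) = Add(2, Mul(Rational(1, 2), Mul(-8, s))) = Add(2, Mul(-4, s)))
Add(Function('H')(132), Mul(-1, 30045)) = Add(Add(2, Mul(-4, 132)), Mul(-1, 30045)) = Add(Add(2, -528), -30045) = Add(-526, -30045) = -30571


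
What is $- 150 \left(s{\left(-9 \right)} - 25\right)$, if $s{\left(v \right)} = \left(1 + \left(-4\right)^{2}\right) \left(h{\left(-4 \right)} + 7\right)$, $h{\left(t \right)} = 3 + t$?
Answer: $-11550$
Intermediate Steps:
$s{\left(v \right)} = 102$ ($s{\left(v \right)} = \left(1 + \left(-4\right)^{2}\right) \left(\left(3 - 4\right) + 7\right) = \left(1 + 16\right) \left(-1 + 7\right) = 17 \cdot 6 = 102$)
$- 150 \left(s{\left(-9 \right)} - 25\right) = - 150 \left(102 - 25\right) = \left(-150\right) 77 = -11550$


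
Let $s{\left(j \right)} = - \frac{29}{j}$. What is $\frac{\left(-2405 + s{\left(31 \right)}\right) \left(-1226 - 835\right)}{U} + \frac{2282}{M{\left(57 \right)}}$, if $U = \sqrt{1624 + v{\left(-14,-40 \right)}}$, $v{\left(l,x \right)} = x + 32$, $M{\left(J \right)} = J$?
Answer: $\frac{2282}{57} + \frac{38429406 \sqrt{101}}{3131} \approx 1.2339 \cdot 10^{5}$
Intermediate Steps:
$v{\left(l,x \right)} = 32 + x$
$U = 4 \sqrt{101}$ ($U = \sqrt{1624 + \left(32 - 40\right)} = \sqrt{1624 - 8} = \sqrt{1616} = 4 \sqrt{101} \approx 40.2$)
$\frac{\left(-2405 + s{\left(31 \right)}\right) \left(-1226 - 835\right)}{U} + \frac{2282}{M{\left(57 \right)}} = \frac{\left(-2405 - \frac{29}{31}\right) \left(-1226 - 835\right)}{4 \sqrt{101}} + \frac{2282}{57} = \left(-2405 - \frac{29}{31}\right) \left(-2061\right) \frac{\sqrt{101}}{404} + 2282 \cdot \frac{1}{57} = \left(-2405 - \frac{29}{31}\right) \left(-2061\right) \frac{\sqrt{101}}{404} + \frac{2282}{57} = \left(- \frac{74584}{31}\right) \left(-2061\right) \frac{\sqrt{101}}{404} + \frac{2282}{57} = \frac{153717624 \frac{\sqrt{101}}{404}}{31} + \frac{2282}{57} = \frac{38429406 \sqrt{101}}{3131} + \frac{2282}{57} = \frac{2282}{57} + \frac{38429406 \sqrt{101}}{3131}$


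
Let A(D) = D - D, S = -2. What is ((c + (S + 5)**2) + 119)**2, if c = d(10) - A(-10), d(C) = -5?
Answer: 15129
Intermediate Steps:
A(D) = 0
c = -5 (c = -5 - 1*0 = -5 + 0 = -5)
((c + (S + 5)**2) + 119)**2 = ((-5 + (-2 + 5)**2) + 119)**2 = ((-5 + 3**2) + 119)**2 = ((-5 + 9) + 119)**2 = (4 + 119)**2 = 123**2 = 15129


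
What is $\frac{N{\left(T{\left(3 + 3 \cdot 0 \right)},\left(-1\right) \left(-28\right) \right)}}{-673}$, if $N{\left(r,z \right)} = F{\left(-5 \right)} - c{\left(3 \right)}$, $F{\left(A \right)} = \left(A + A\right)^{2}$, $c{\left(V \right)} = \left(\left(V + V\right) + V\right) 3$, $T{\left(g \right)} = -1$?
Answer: $- \frac{73}{673} \approx -0.10847$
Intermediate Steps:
$c{\left(V \right)} = 9 V$ ($c{\left(V \right)} = \left(2 V + V\right) 3 = 3 V 3 = 9 V$)
$F{\left(A \right)} = 4 A^{2}$ ($F{\left(A \right)} = \left(2 A\right)^{2} = 4 A^{2}$)
$N{\left(r,z \right)} = 73$ ($N{\left(r,z \right)} = 4 \left(-5\right)^{2} - 9 \cdot 3 = 4 \cdot 25 - 27 = 100 - 27 = 73$)
$\frac{N{\left(T{\left(3 + 3 \cdot 0 \right)},\left(-1\right) \left(-28\right) \right)}}{-673} = \frac{73}{-673} = 73 \left(- \frac{1}{673}\right) = - \frac{73}{673}$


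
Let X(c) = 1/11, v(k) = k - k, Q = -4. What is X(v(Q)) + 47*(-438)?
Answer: -226445/11 ≈ -20586.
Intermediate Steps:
v(k) = 0
X(c) = 1/11
X(v(Q)) + 47*(-438) = 1/11 + 47*(-438) = 1/11 - 20586 = -226445/11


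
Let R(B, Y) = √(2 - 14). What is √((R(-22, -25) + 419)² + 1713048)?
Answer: √(1888597 + 1676*I*√3) ≈ 1374.3 + 1.06*I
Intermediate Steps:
R(B, Y) = 2*I*√3 (R(B, Y) = √(-12) = 2*I*√3)
√((R(-22, -25) + 419)² + 1713048) = √((2*I*√3 + 419)² + 1713048) = √((419 + 2*I*√3)² + 1713048) = √(1713048 + (419 + 2*I*√3)²)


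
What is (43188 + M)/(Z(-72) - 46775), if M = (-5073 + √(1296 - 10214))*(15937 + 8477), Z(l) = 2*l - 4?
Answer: 41269678/15641 - 56966*I*√182/15641 ≈ 2638.6 - 49.135*I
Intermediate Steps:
Z(l) = -4 + 2*l
M = -123852222 + 170898*I*√182 (M = (-5073 + √(-8918))*24414 = (-5073 + 7*I*√182)*24414 = -123852222 + 170898*I*√182 ≈ -1.2385e+8 + 2.3055e+6*I)
(43188 + M)/(Z(-72) - 46775) = (43188 + (-123852222 + 170898*I*√182))/((-4 + 2*(-72)) - 46775) = (-123809034 + 170898*I*√182)/((-4 - 144) - 46775) = (-123809034 + 170898*I*√182)/(-148 - 46775) = (-123809034 + 170898*I*√182)/(-46923) = (-123809034 + 170898*I*√182)*(-1/46923) = 41269678/15641 - 56966*I*√182/15641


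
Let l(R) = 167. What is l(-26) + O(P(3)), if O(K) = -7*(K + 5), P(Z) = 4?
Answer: 104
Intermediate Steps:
O(K) = -35 - 7*K (O(K) = -7*(5 + K) = -35 - 7*K)
l(-26) + O(P(3)) = 167 + (-35 - 7*4) = 167 + (-35 - 28) = 167 - 63 = 104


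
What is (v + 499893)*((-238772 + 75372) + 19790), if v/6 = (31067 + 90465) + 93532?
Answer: -257101679970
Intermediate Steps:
v = 1290384 (v = 6*((31067 + 90465) + 93532) = 6*(121532 + 93532) = 6*215064 = 1290384)
(v + 499893)*((-238772 + 75372) + 19790) = (1290384 + 499893)*((-238772 + 75372) + 19790) = 1790277*(-163400 + 19790) = 1790277*(-143610) = -257101679970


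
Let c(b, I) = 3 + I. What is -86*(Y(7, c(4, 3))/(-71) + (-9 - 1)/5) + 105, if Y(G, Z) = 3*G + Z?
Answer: 21989/71 ≈ 309.70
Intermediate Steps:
Y(G, Z) = Z + 3*G
-86*(Y(7, c(4, 3))/(-71) + (-9 - 1)/5) + 105 = -86*(((3 + 3) + 3*7)/(-71) + (-9 - 1)/5) + 105 = -86*((6 + 21)*(-1/71) - 10*⅕) + 105 = -86*(27*(-1/71) - 2) + 105 = -86*(-27/71 - 2) + 105 = -86*(-169/71) + 105 = 14534/71 + 105 = 21989/71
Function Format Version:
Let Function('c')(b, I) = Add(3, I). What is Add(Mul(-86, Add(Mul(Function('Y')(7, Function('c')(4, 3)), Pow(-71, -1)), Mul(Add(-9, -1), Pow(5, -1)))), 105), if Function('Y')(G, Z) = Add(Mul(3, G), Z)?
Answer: Rational(21989, 71) ≈ 309.70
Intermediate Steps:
Function('Y')(G, Z) = Add(Z, Mul(3, G))
Add(Mul(-86, Add(Mul(Function('Y')(7, Function('c')(4, 3)), Pow(-71, -1)), Mul(Add(-9, -1), Pow(5, -1)))), 105) = Add(Mul(-86, Add(Mul(Add(Add(3, 3), Mul(3, 7)), Pow(-71, -1)), Mul(Add(-9, -1), Pow(5, -1)))), 105) = Add(Mul(-86, Add(Mul(Add(6, 21), Rational(-1, 71)), Mul(-10, Rational(1, 5)))), 105) = Add(Mul(-86, Add(Mul(27, Rational(-1, 71)), -2)), 105) = Add(Mul(-86, Add(Rational(-27, 71), -2)), 105) = Add(Mul(-86, Rational(-169, 71)), 105) = Add(Rational(14534, 71), 105) = Rational(21989, 71)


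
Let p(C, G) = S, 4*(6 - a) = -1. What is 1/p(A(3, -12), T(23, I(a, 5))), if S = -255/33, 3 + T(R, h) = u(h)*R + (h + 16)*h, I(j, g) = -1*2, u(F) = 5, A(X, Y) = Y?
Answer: -11/85 ≈ -0.12941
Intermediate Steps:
a = 25/4 (a = 6 - 1/4*(-1) = 6 + 1/4 = 25/4 ≈ 6.2500)
I(j, g) = -2
T(R, h) = -3 + 5*R + h*(16 + h) (T(R, h) = -3 + (5*R + (h + 16)*h) = -3 + (5*R + (16 + h)*h) = -3 + (5*R + h*(16 + h)) = -3 + 5*R + h*(16 + h))
S = -85/11 (S = -255*1/33 = -85/11 ≈ -7.7273)
p(C, G) = -85/11
1/p(A(3, -12), T(23, I(a, 5))) = 1/(-85/11) = -11/85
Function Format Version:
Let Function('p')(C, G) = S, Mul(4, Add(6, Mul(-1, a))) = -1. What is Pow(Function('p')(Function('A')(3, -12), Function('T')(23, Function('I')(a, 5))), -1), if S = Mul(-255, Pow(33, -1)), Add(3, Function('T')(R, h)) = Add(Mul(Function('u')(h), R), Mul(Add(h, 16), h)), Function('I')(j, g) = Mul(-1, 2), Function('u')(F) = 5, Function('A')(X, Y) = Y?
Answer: Rational(-11, 85) ≈ -0.12941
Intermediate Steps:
a = Rational(25, 4) (a = Add(6, Mul(Rational(-1, 4), -1)) = Add(6, Rational(1, 4)) = Rational(25, 4) ≈ 6.2500)
Function('I')(j, g) = -2
Function('T')(R, h) = Add(-3, Mul(5, R), Mul(h, Add(16, h))) (Function('T')(R, h) = Add(-3, Add(Mul(5, R), Mul(Add(h, 16), h))) = Add(-3, Add(Mul(5, R), Mul(Add(16, h), h))) = Add(-3, Add(Mul(5, R), Mul(h, Add(16, h)))) = Add(-3, Mul(5, R), Mul(h, Add(16, h))))
S = Rational(-85, 11) (S = Mul(-255, Rational(1, 33)) = Rational(-85, 11) ≈ -7.7273)
Function('p')(C, G) = Rational(-85, 11)
Pow(Function('p')(Function('A')(3, -12), Function('T')(23, Function('I')(a, 5))), -1) = Pow(Rational(-85, 11), -1) = Rational(-11, 85)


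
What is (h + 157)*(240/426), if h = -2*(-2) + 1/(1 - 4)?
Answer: 19280/213 ≈ 90.516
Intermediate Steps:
h = 11/3 (h = 4 + 1/(-3) = 4 - ⅓ = 11/3 ≈ 3.6667)
(h + 157)*(240/426) = (11/3 + 157)*(240/426) = 482*(240*(1/426))/3 = (482/3)*(40/71) = 19280/213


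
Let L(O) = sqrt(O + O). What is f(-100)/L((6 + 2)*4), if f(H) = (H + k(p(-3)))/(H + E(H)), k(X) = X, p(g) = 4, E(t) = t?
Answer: 3/50 ≈ 0.060000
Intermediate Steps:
L(O) = sqrt(2)*sqrt(O) (L(O) = sqrt(2*O) = sqrt(2)*sqrt(O))
f(H) = (4 + H)/(2*H) (f(H) = (H + 4)/(H + H) = (4 + H)/((2*H)) = (4 + H)*(1/(2*H)) = (4 + H)/(2*H))
f(-100)/L((6 + 2)*4) = ((1/2)*(4 - 100)/(-100))/((sqrt(2)*sqrt((6 + 2)*4))) = ((1/2)*(-1/100)*(-96))/((sqrt(2)*sqrt(8*4))) = 12/(25*((sqrt(2)*sqrt(32)))) = 12/(25*((sqrt(2)*(4*sqrt(2))))) = (12/25)/8 = (12/25)*(1/8) = 3/50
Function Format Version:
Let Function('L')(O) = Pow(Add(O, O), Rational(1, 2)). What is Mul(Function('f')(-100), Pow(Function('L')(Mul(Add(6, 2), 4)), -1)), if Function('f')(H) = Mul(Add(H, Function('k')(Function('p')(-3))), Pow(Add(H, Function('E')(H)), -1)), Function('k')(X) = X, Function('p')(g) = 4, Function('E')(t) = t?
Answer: Rational(3, 50) ≈ 0.060000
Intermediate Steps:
Function('L')(O) = Mul(Pow(2, Rational(1, 2)), Pow(O, Rational(1, 2))) (Function('L')(O) = Pow(Mul(2, O), Rational(1, 2)) = Mul(Pow(2, Rational(1, 2)), Pow(O, Rational(1, 2))))
Function('f')(H) = Mul(Rational(1, 2), Pow(H, -1), Add(4, H)) (Function('f')(H) = Mul(Add(H, 4), Pow(Add(H, H), -1)) = Mul(Add(4, H), Pow(Mul(2, H), -1)) = Mul(Add(4, H), Mul(Rational(1, 2), Pow(H, -1))) = Mul(Rational(1, 2), Pow(H, -1), Add(4, H)))
Mul(Function('f')(-100), Pow(Function('L')(Mul(Add(6, 2), 4)), -1)) = Mul(Mul(Rational(1, 2), Pow(-100, -1), Add(4, -100)), Pow(Mul(Pow(2, Rational(1, 2)), Pow(Mul(Add(6, 2), 4), Rational(1, 2))), -1)) = Mul(Mul(Rational(1, 2), Rational(-1, 100), -96), Pow(Mul(Pow(2, Rational(1, 2)), Pow(Mul(8, 4), Rational(1, 2))), -1)) = Mul(Rational(12, 25), Pow(Mul(Pow(2, Rational(1, 2)), Pow(32, Rational(1, 2))), -1)) = Mul(Rational(12, 25), Pow(Mul(Pow(2, Rational(1, 2)), Mul(4, Pow(2, Rational(1, 2)))), -1)) = Mul(Rational(12, 25), Pow(8, -1)) = Mul(Rational(12, 25), Rational(1, 8)) = Rational(3, 50)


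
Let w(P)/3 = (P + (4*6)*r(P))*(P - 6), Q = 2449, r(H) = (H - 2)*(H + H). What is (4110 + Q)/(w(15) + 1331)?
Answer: 6559/254456 ≈ 0.025777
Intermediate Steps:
r(H) = 2*H*(-2 + H) (r(H) = (-2 + H)*(2*H) = 2*H*(-2 + H))
w(P) = 3*(-6 + P)*(P + 48*P*(-2 + P)) (w(P) = 3*((P + (4*6)*(2*P*(-2 + P)))*(P - 6)) = 3*((P + 24*(2*P*(-2 + P)))*(-6 + P)) = 3*((P + 48*P*(-2 + P))*(-6 + P)) = 3*((-6 + P)*(P + 48*P*(-2 + P))) = 3*(-6 + P)*(P + 48*P*(-2 + P)))
(4110 + Q)/(w(15) + 1331) = (4110 + 2449)/(3*15*(570 - 383*15 + 48*15²) + 1331) = 6559/(3*15*(570 - 5745 + 48*225) + 1331) = 6559/(3*15*(570 - 5745 + 10800) + 1331) = 6559/(3*15*5625 + 1331) = 6559/(253125 + 1331) = 6559/254456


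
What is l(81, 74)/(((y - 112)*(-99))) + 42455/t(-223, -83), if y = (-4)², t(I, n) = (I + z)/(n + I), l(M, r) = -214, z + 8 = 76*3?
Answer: 20578108213/4752 ≈ 4.3304e+6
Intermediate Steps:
z = 220 (z = -8 + 76*3 = -8 + 228 = 220)
t(I, n) = (220 + I)/(I + n) (t(I, n) = (I + 220)/(n + I) = (220 + I)/(I + n))
y = 16
l(81, 74)/(((y - 112)*(-99))) + 42455/t(-223, -83) = -214*(-1/(99*(16 - 112))) + 42455/(((220 - 223)/(-223 - 83))) = -214/((-96*(-99))) + 42455/((-3/(-306))) = -214/9504 + 42455/((-1/306*(-3))) = -214*1/9504 + 42455/(1/102) = -107/4752 + 42455*102 = -107/4752 + 4330410 = 20578108213/4752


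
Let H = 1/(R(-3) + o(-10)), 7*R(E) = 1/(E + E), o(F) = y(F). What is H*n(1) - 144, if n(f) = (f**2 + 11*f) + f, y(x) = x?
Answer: -61170/421 ≈ -145.30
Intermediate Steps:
n(f) = f**2 + 12*f
o(F) = F
R(E) = 1/(14*E) (R(E) = 1/(7*(E + E)) = 1/(7*((2*E))) = (1/(2*E))/7 = 1/(14*E))
H = -42/421 (H = 1/((1/14)/(-3) - 10) = 1/((1/14)*(-1/3) - 10) = 1/(-1/42 - 10) = 1/(-421/42) = -42/421 ≈ -0.099762)
H*n(1) - 144 = -42*(12 + 1)/421 - 144 = -42*13/421 - 144 = -42/421*13 - 144 = -546/421 - 144 = -61170/421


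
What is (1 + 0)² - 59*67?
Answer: -3952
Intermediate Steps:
(1 + 0)² - 59*67 = 1² - 3953 = 1 - 3953 = -3952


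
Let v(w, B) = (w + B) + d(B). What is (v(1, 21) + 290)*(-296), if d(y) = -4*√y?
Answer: -92352 + 1184*√21 ≈ -86926.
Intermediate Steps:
v(w, B) = B + w - 4*√B (v(w, B) = (w + B) - 4*√B = (B + w) - 4*√B = B + w - 4*√B)
(v(1, 21) + 290)*(-296) = ((21 + 1 - 4*√21) + 290)*(-296) = ((22 - 4*√21) + 290)*(-296) = (312 - 4*√21)*(-296) = -92352 + 1184*√21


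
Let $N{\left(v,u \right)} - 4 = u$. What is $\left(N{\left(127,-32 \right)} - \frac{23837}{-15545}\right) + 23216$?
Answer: $\frac{360481297}{15545} \approx 23190.0$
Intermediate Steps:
$N{\left(v,u \right)} = 4 + u$
$\left(N{\left(127,-32 \right)} - \frac{23837}{-15545}\right) + 23216 = \left(\left(4 - 32\right) - \frac{23837}{-15545}\right) + 23216 = \left(-28 - - \frac{23837}{15545}\right) + 23216 = \left(-28 + \frac{23837}{15545}\right) + 23216 = - \frac{411423}{15545} + 23216 = \frac{360481297}{15545}$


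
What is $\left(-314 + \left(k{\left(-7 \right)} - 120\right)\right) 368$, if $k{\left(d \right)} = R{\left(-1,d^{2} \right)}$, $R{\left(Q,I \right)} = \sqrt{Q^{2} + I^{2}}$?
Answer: $-159712 + 368 \sqrt{2402} \approx -1.4168 \cdot 10^{5}$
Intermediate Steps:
$R{\left(Q,I \right)} = \sqrt{I^{2} + Q^{2}}$
$k{\left(d \right)} = \sqrt{1 + d^{4}}$ ($k{\left(d \right)} = \sqrt{\left(d^{2}\right)^{2} + \left(-1\right)^{2}} = \sqrt{d^{4} + 1} = \sqrt{1 + d^{4}}$)
$\left(-314 + \left(k{\left(-7 \right)} - 120\right)\right) 368 = \left(-314 - \left(120 - \sqrt{1 + \left(-7\right)^{4}}\right)\right) 368 = \left(-314 - \left(120 - \sqrt{1 + 2401}\right)\right) 368 = \left(-314 - \left(120 - \sqrt{2402}\right)\right) 368 = \left(-434 + \sqrt{2402}\right) 368 = -159712 + 368 \sqrt{2402}$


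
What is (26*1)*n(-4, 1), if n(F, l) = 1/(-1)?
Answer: -26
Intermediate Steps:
n(F, l) = -1
(26*1)*n(-4, 1) = (26*1)*(-1) = 26*(-1) = -26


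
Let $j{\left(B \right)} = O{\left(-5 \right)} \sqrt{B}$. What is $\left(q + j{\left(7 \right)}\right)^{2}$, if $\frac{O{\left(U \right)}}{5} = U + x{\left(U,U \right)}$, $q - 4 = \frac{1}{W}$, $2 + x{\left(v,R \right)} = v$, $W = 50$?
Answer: $\frac{63040401}{2500} - \frac{2412 \sqrt{7}}{5} \approx 23940.0$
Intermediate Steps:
$x{\left(v,R \right)} = -2 + v$
$q = \frac{201}{50}$ ($q = 4 + \frac{1}{50} = \frac{201}{50} \approx 4.02$)
$O{\left(U \right)} = -10 + 10 U$ ($O{\left(U \right)} = 5 \left(U + \left(-2 + U\right)\right) = 5 \left(-2 + 2 U\right) = -10 + 10 U$)
$j{\left(B \right)} = - 60 \sqrt{B}$ ($j{\left(B \right)} = \left(-10 + 10 \left(-5\right)\right) \sqrt{B} = \left(-10 - 50\right) \sqrt{B} = - 60 \sqrt{B}$)
$\left(q + j{\left(7 \right)}\right)^{2} = \left(\frac{201}{50} - 60 \sqrt{7}\right)^{2}$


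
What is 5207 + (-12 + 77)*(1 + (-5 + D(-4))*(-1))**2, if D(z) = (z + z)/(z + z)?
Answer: 6832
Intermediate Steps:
D(z) = 1 (D(z) = (2*z)/((2*z)) = (2*z)*(1/(2*z)) = 1)
5207 + (-12 + 77)*(1 + (-5 + D(-4))*(-1))**2 = 5207 + (-12 + 77)*(1 + (-5 + 1)*(-1))**2 = 5207 + 65*(1 - 4*(-1))**2 = 5207 + 65*(1 + 4)**2 = 5207 + 65*5**2 = 5207 + 65*25 = 5207 + 1625 = 6832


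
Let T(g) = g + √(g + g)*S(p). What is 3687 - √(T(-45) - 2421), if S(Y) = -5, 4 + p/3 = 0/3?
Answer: 3687 - √(-2466 - 15*I*√10) ≈ 3686.5 + 49.661*I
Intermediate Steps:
p = -12 (p = -12 + 3*(0/3) = -12 + 3*(0*(⅓)) = -12 + 3*0 = -12 + 0 = -12)
T(g) = g - 5*√2*√g (T(g) = g + √(g + g)*(-5) = g + √(2*g)*(-5) = g + (√2*√g)*(-5) = g - 5*√2*√g)
3687 - √(T(-45) - 2421) = 3687 - √((-45 - 5*√2*√(-45)) - 2421) = 3687 - √((-45 - 5*√2*3*I*√5) - 2421) = 3687 - √((-45 - 15*I*√10) - 2421) = 3687 - √(-2466 - 15*I*√10)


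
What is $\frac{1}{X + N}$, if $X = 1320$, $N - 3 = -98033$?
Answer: $- \frac{1}{96710} \approx -1.034 \cdot 10^{-5}$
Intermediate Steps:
$N = -98030$ ($N = 3 - 98033 = -98030$)
$\frac{1}{X + N} = \frac{1}{1320 - 98030} = \frac{1}{-96710} = - \frac{1}{96710}$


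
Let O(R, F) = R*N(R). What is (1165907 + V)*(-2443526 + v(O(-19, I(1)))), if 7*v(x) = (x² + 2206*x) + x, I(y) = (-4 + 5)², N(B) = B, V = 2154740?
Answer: -53720211809198/7 ≈ -7.6743e+12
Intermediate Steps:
I(y) = 1 (I(y) = 1² = 1)
O(R, F) = R² (O(R, F) = R*R = R²)
v(x) = x²/7 + 2207*x/7 (v(x) = ((x² + 2206*x) + x)/7 = (x² + 2207*x)/7 = x²/7 + 2207*x/7)
(1165907 + V)*(-2443526 + v(O(-19, I(1)))) = (1165907 + 2154740)*(-2443526 + (⅐)*(-19)²*(2207 + (-19)²)) = 3320647*(-2443526 + (⅐)*361*(2207 + 361)) = 3320647*(-2443526 + (⅐)*361*2568) = 3320647*(-2443526 + 927048/7) = 3320647*(-16177634/7) = -53720211809198/7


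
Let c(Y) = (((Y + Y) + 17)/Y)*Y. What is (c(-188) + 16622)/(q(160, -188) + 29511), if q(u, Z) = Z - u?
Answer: 5421/9721 ≈ 0.55766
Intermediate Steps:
c(Y) = 17 + 2*Y (c(Y) = ((2*Y + 17)/Y)*Y = ((17 + 2*Y)/Y)*Y = 17 + 2*Y)
(c(-188) + 16622)/(q(160, -188) + 29511) = ((17 + 2*(-188)) + 16622)/((-188 - 1*160) + 29511) = ((17 - 376) + 16622)/((-188 - 160) + 29511) = (-359 + 16622)/(-348 + 29511) = 16263/29163 = 16263*(1/29163) = 5421/9721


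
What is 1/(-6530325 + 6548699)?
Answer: 1/18374 ≈ 5.4425e-5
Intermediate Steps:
1/(-6530325 + 6548699) = 1/18374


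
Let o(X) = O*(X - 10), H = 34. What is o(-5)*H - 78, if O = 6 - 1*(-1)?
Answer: -3648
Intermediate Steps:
O = 7 (O = 6 + 1 = 7)
o(X) = -70 + 7*X (o(X) = 7*(X - 10) = 7*(-10 + X) = -70 + 7*X)
o(-5)*H - 78 = (-70 + 7*(-5))*34 - 78 = (-70 - 35)*34 - 78 = -105*34 - 78 = -3570 - 78 = -3648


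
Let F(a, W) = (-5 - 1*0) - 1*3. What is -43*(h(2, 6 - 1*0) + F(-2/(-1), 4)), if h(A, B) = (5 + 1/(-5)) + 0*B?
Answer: 688/5 ≈ 137.60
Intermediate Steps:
h(A, B) = 24/5 (h(A, B) = (5 + 1*(-1/5)) + 0 = (5 - 1/5) + 0 = 24/5 + 0 = 24/5)
F(a, W) = -8 (F(a, W) = (-5 + 0) - 3 = -5 - 3 = -8)
-43*(h(2, 6 - 1*0) + F(-2/(-1), 4)) = -43*(24/5 - 8) = -43*(-16/5) = 688/5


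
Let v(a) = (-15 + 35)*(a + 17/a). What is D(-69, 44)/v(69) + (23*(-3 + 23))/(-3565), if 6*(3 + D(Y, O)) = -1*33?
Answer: -800843/5924720 ≈ -0.13517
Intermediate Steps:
D(Y, O) = -17/2 (D(Y, O) = -3 + (-1*33)/6 = -3 + (⅙)*(-33) = -3 - 11/2 = -17/2)
v(a) = 20*a + 340/a (v(a) = 20*(a + 17/a) = 20*a + 340/a)
D(-69, 44)/v(69) + (23*(-3 + 23))/(-3565) = -17/(2*(20*69 + 340/69)) + (23*(-3 + 23))/(-3565) = -17/(2*(1380 + 340*(1/69))) + (23*20)*(-1/3565) = -17/(2*(1380 + 340/69)) + 460*(-1/3565) = -17/(2*95560/69) - 4/31 = -17/2*69/95560 - 4/31 = -1173/191120 - 4/31 = -800843/5924720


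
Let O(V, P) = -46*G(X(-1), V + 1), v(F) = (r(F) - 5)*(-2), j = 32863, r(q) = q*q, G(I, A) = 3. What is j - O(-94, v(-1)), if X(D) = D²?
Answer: 33001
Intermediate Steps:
r(q) = q²
v(F) = 10 - 2*F² (v(F) = (F² - 5)*(-2) = (-5 + F²)*(-2) = 10 - 2*F²)
O(V, P) = -138 (O(V, P) = -46*3 = -138)
j - O(-94, v(-1)) = 32863 - 1*(-138) = 32863 + 138 = 33001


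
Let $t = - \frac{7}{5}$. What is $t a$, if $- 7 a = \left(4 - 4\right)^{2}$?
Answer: $0$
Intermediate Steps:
$t = - \frac{7}{5}$ ($t = \left(-7\right) \frac{1}{5} = - \frac{7}{5} \approx -1.4$)
$a = 0$ ($a = - \frac{\left(4 - 4\right)^{2}}{7} = - \frac{0^{2}}{7} = \left(- \frac{1}{7}\right) 0 = 0$)
$t a = \left(- \frac{7}{5}\right) 0 = 0$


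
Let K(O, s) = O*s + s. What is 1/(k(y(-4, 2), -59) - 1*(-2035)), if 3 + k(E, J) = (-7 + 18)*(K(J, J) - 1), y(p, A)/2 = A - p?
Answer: 1/39663 ≈ 2.5212e-5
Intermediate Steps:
y(p, A) = -2*p + 2*A (y(p, A) = 2*(A - p) = -2*p + 2*A)
K(O, s) = s + O*s
k(E, J) = -14 + 11*J*(1 + J) (k(E, J) = -3 + (-7 + 18)*(J*(1 + J) - 1) = -3 + 11*(-1 + J*(1 + J)) = -3 + (-11 + 11*J*(1 + J)) = -14 + 11*J*(1 + J))
1/(k(y(-4, 2), -59) - 1*(-2035)) = 1/((-14 + 11*(-59)*(1 - 59)) - 1*(-2035)) = 1/((-14 + 11*(-59)*(-58)) + 2035) = 1/((-14 + 37642) + 2035) = 1/(37628 + 2035) = 1/39663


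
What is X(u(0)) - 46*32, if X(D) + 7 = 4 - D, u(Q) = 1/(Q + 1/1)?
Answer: -1476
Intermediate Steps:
u(Q) = 1/(1 + Q) (u(Q) = 1/(Q + 1) = 1/(1 + Q))
X(D) = -3 - D (X(D) = -7 + (4 - D) = -3 - D)
X(u(0)) - 46*32 = (-3 - 1/(1 + 0)) - 46*32 = (-3 - 1/1) - 1472 = (-3 - 1*1) - 1472 = (-3 - 1) - 1472 = -4 - 1472 = -1476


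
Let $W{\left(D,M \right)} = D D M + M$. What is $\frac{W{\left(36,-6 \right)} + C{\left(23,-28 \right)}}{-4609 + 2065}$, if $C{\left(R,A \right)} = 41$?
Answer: $\frac{7741}{2544} \approx 3.0428$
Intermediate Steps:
$W{\left(D,M \right)} = M + M D^{2}$ ($W{\left(D,M \right)} = D^{2} M + M = M D^{2} + M = M + M D^{2}$)
$\frac{W{\left(36,-6 \right)} + C{\left(23,-28 \right)}}{-4609 + 2065} = \frac{- 6 \left(1 + 36^{2}\right) + 41}{-4609 + 2065} = \frac{- 6 \left(1 + 1296\right) + 41}{-2544} = \left(\left(-6\right) 1297 + 41\right) \left(- \frac{1}{2544}\right) = \left(-7782 + 41\right) \left(- \frac{1}{2544}\right) = \left(-7741\right) \left(- \frac{1}{2544}\right) = \frac{7741}{2544}$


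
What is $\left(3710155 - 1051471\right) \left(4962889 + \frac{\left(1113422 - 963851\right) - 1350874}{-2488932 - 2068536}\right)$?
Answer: $\frac{5011222532820994735}{379789} \approx 1.3195 \cdot 10^{13}$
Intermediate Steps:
$\left(3710155 - 1051471\right) \left(4962889 + \frac{\left(1113422 - 963851\right) - 1350874}{-2488932 - 2068536}\right) = 2658684 \left(4962889 + \frac{\left(1113422 - 963851\right) - 1350874}{-4557468}\right) = 2658684 \left(4962889 + \left(149571 - 1350874\right) \left(- \frac{1}{4557468}\right)\right) = 2658684 \left(4962889 - - \frac{1201303}{4557468}\right) = 2658684 \left(4962889 + \frac{1201303}{4557468}\right) = 2658684 \cdot \frac{22618209006355}{4557468} = \frac{5011222532820994735}{379789}$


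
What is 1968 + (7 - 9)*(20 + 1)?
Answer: 1926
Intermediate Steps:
1968 + (7 - 9)*(20 + 1) = 1968 - 2*21 = 1968 - 42 = 1926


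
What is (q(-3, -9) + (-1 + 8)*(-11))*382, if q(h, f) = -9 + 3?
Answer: -31706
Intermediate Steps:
q(h, f) = -6
(q(-3, -9) + (-1 + 8)*(-11))*382 = (-6 + (-1 + 8)*(-11))*382 = (-6 + 7*(-11))*382 = (-6 - 77)*382 = -83*382 = -31706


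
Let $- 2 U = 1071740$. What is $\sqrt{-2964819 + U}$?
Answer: $i \sqrt{3500689} \approx 1871.0 i$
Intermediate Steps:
$U = -535870$ ($U = \left(- \frac{1}{2}\right) 1071740 = -535870$)
$\sqrt{-2964819 + U} = \sqrt{-2964819 - 535870} = \sqrt{-3500689} = i \sqrt{3500689}$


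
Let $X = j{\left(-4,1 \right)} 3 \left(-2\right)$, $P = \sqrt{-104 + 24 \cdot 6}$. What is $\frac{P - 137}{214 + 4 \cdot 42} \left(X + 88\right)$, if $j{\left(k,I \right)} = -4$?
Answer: $- \frac{7672}{191} + \frac{112 \sqrt{10}}{191} \approx -38.313$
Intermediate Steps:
$P = 2 \sqrt{10}$ ($P = \sqrt{-104 + 144} = \sqrt{40} = 2 \sqrt{10} \approx 6.3246$)
$X = 24$ ($X = \left(-4\right) 3 \left(-2\right) = \left(-12\right) \left(-2\right) = 24$)
$\frac{P - 137}{214 + 4 \cdot 42} \left(X + 88\right) = \frac{2 \sqrt{10} - 137}{214 + 4 \cdot 42} \left(24 + 88\right) = \frac{-137 + 2 \sqrt{10}}{214 + 168} \cdot 112 = \frac{-137 + 2 \sqrt{10}}{382} \cdot 112 = \left(-137 + 2 \sqrt{10}\right) \frac{1}{382} \cdot 112 = \left(- \frac{137}{382} + \frac{\sqrt{10}}{191}\right) 112 = - \frac{7672}{191} + \frac{112 \sqrt{10}}{191}$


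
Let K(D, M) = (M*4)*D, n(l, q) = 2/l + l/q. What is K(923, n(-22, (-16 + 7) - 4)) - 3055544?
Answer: -33545948/11 ≈ -3.0496e+6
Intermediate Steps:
K(D, M) = 4*D*M (K(D, M) = (4*M)*D = 4*D*M)
K(923, n(-22, (-16 + 7) - 4)) - 3055544 = 4*923*(2/(-22) - 22/((-16 + 7) - 4)) - 3055544 = 4*923*(2*(-1/22) - 22/(-9 - 4)) - 3055544 = 4*923*(-1/11 - 22/(-13)) - 3055544 = 4*923*(-1/11 - 22*(-1/13)) - 3055544 = 4*923*(-1/11 + 22/13) - 3055544 = 4*923*(229/143) - 3055544 = 65036/11 - 3055544 = -33545948/11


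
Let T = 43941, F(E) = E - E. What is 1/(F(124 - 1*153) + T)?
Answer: 1/43941 ≈ 2.2758e-5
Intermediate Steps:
F(E) = 0
1/(F(124 - 1*153) + T) = 1/(0 + 43941) = 1/43941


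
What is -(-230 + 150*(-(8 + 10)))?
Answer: 2930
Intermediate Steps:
-(-230 + 150*(-(8 + 10))) = -(-230 + 150*(-1*18)) = -(-230 + 150*(-18)) = -(-230 - 2700) = -1*(-2930) = 2930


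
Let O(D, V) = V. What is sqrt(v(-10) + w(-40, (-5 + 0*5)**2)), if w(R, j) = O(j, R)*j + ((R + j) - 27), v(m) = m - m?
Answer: I*sqrt(1042) ≈ 32.28*I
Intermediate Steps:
v(m) = 0
w(R, j) = -27 + R + j + R*j (w(R, j) = R*j + ((R + j) - 27) = R*j + (-27 + R + j) = -27 + R + j + R*j)
sqrt(v(-10) + w(-40, (-5 + 0*5)**2)) = sqrt(0 + (-27 - 40 + (-5 + 0*5)**2 - 40*(-5 + 0*5)**2)) = sqrt(0 + (-27 - 40 + (-5 + 0)**2 - 40*(-5 + 0)**2)) = sqrt(0 + (-27 - 40 + (-5)**2 - 40*(-5)**2)) = sqrt(0 + (-27 - 40 + 25 - 40*25)) = sqrt(0 + (-27 - 40 + 25 - 1000)) = sqrt(0 - 1042) = sqrt(-1042) = I*sqrt(1042)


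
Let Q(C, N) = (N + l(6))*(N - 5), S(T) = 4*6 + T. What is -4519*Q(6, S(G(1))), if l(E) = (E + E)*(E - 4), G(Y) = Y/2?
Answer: -17095377/4 ≈ -4.2738e+6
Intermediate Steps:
G(Y) = Y/2 (G(Y) = Y*(1/2) = Y/2)
S(T) = 24 + T
l(E) = 2*E*(-4 + E) (l(E) = (2*E)*(-4 + E) = 2*E*(-4 + E))
Q(C, N) = (-5 + N)*(24 + N) (Q(C, N) = (N + 2*6*(-4 + 6))*(N - 5) = (N + 2*6*2)*(-5 + N) = (N + 24)*(-5 + N) = (24 + N)*(-5 + N) = (-5 + N)*(24 + N))
-4519*Q(6, S(G(1))) = -4519*(-120 + (24 + (1/2)*1)**2 + 19*(24 + (1/2)*1)) = -4519*(-120 + (24 + 1/2)**2 + 19*(24 + 1/2)) = -4519*(-120 + (49/2)**2 + 19*(49/2)) = -4519*(-120 + 2401/4 + 931/2) = -4519*3783/4 = -17095377/4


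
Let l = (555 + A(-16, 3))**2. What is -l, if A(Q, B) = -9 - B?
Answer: -294849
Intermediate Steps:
l = 294849 (l = (555 + (-9 - 1*3))**2 = (555 + (-9 - 3))**2 = (555 - 12)**2 = 543**2 = 294849)
-l = -1*294849 = -294849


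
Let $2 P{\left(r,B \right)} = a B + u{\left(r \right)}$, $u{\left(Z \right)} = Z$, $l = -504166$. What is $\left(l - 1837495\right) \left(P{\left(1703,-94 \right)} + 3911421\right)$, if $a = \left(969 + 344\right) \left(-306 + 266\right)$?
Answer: $- \frac{29882931226925}{2} \approx -1.4941 \cdot 10^{13}$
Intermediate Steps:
$a = -52520$ ($a = 1313 \left(-40\right) = -52520$)
$P{\left(r,B \right)} = \frac{r}{2} - 26260 B$ ($P{\left(r,B \right)} = \frac{- 52520 B + r}{2} = \frac{r - 52520 B}{2} = \frac{r}{2} - 26260 B$)
$\left(l - 1837495\right) \left(P{\left(1703,-94 \right)} + 3911421\right) = \left(-504166 - 1837495\right) \left(\left(\frac{1}{2} \cdot 1703 - -2468440\right) + 3911421\right) = - 2341661 \left(\left(\frac{1703}{2} + 2468440\right) + 3911421\right) = - 2341661 \left(\frac{4938583}{2} + 3911421\right) = \left(-2341661\right) \frac{12761425}{2} = - \frac{29882931226925}{2}$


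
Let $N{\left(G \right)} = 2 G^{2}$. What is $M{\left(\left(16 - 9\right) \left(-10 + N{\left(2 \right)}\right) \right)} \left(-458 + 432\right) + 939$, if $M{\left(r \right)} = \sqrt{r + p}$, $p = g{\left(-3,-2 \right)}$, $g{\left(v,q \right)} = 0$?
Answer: $939 - 26 i \sqrt{14} \approx 939.0 - 97.283 i$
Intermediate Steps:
$p = 0$
$M{\left(r \right)} = \sqrt{r}$ ($M{\left(r \right)} = \sqrt{r + 0} = \sqrt{r}$)
$M{\left(\left(16 - 9\right) \left(-10 + N{\left(2 \right)}\right) \right)} \left(-458 + 432\right) + 939 = \sqrt{\left(16 - 9\right) \left(-10 + 2 \cdot 2^{2}\right)} \left(-458 + 432\right) + 939 = \sqrt{7 \left(-10 + 2 \cdot 4\right)} \left(-26\right) + 939 = \sqrt{7 \left(-10 + 8\right)} \left(-26\right) + 939 = \sqrt{7 \left(-2\right)} \left(-26\right) + 939 = \sqrt{-14} \left(-26\right) + 939 = i \sqrt{14} \left(-26\right) + 939 = - 26 i \sqrt{14} + 939 = 939 - 26 i \sqrt{14}$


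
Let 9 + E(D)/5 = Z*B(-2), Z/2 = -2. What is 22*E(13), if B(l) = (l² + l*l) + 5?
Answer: -6710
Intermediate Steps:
Z = -4 (Z = 2*(-2) = -4)
B(l) = 5 + 2*l² (B(l) = (l² + l²) + 5 = 2*l² + 5 = 5 + 2*l²)
E(D) = -305 (E(D) = -45 + 5*(-4*(5 + 2*(-2)²)) = -45 + 5*(-4*(5 + 2*4)) = -45 + 5*(-4*(5 + 8)) = -45 + 5*(-4*13) = -45 + 5*(-52) = -45 - 260 = -305)
22*E(13) = 22*(-305) = -6710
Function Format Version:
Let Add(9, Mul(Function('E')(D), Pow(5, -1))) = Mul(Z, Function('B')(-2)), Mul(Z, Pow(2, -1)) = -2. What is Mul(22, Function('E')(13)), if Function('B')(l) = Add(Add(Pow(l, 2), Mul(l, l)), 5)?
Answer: -6710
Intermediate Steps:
Z = -4 (Z = Mul(2, -2) = -4)
Function('B')(l) = Add(5, Mul(2, Pow(l, 2))) (Function('B')(l) = Add(Add(Pow(l, 2), Pow(l, 2)), 5) = Add(Mul(2, Pow(l, 2)), 5) = Add(5, Mul(2, Pow(l, 2))))
Function('E')(D) = -305 (Function('E')(D) = Add(-45, Mul(5, Mul(-4, Add(5, Mul(2, Pow(-2, 2)))))) = Add(-45, Mul(5, Mul(-4, Add(5, Mul(2, 4))))) = Add(-45, Mul(5, Mul(-4, Add(5, 8)))) = Add(-45, Mul(5, Mul(-4, 13))) = Add(-45, Mul(5, -52)) = Add(-45, -260) = -305)
Mul(22, Function('E')(13)) = Mul(22, -305) = -6710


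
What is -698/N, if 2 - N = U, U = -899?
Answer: -698/901 ≈ -0.77469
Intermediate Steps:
N = 901 (N = 2 - 1*(-899) = 2 + 899 = 901)
-698/N = -698/901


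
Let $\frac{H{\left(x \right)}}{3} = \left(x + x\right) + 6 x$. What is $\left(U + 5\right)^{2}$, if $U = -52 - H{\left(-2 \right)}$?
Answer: $1$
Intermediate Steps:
$H{\left(x \right)} = 24 x$ ($H{\left(x \right)} = 3 \left(\left(x + x\right) + 6 x\right) = 3 \left(2 x + 6 x\right) = 3 \cdot 8 x = 24 x$)
$U = -4$ ($U = -52 - 24 \left(-2\right) = -52 - -48 = -52 + 48 = -4$)
$\left(U + 5\right)^{2} = \left(-4 + 5\right)^{2} = 1^{2} = 1$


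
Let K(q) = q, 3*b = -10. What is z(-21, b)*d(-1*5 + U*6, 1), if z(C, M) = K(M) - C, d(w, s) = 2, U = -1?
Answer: 106/3 ≈ 35.333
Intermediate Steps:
b = -10/3 (b = (⅓)*(-10) = -10/3 ≈ -3.3333)
z(C, M) = M - C
z(-21, b)*d(-1*5 + U*6, 1) = (-10/3 - 1*(-21))*2 = (-10/3 + 21)*2 = (53/3)*2 = 106/3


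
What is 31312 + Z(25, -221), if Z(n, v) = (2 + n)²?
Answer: 32041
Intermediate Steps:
31312 + Z(25, -221) = 31312 + (2 + 25)² = 31312 + 27² = 31312 + 729 = 32041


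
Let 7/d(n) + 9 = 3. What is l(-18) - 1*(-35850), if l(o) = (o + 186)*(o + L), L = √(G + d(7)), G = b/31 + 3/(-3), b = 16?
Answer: 32826 + 28*I*√57102/31 ≈ 32826.0 + 215.83*I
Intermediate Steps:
d(n) = -7/6 (d(n) = 7/(-9 + 3) = 7/(-6) = 7*(-⅙) = -7/6)
G = -15/31 (G = 16/31 + 3/(-3) = 16*(1/31) + 3*(-⅓) = 16/31 - 1 = -15/31 ≈ -0.48387)
L = I*√57102/186 (L = √(-15/31 - 7/6) = √(-307/186) = I*√57102/186 ≈ 1.2847*I)
l(o) = (186 + o)*(o + I*√57102/186) (l(o) = (o + 186)*(o + I*√57102/186) = (186 + o)*(o + I*√57102/186))
l(-18) - 1*(-35850) = ((-18)² + 186*(-18) + I*√57102 + (1/186)*I*(-18)*√57102) - 1*(-35850) = (324 - 3348 + I*√57102 - 3*I*√57102/31) + 35850 = (-3024 + 28*I*√57102/31) + 35850 = 32826 + 28*I*√57102/31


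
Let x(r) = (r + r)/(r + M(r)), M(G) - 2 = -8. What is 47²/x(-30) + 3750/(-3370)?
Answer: 2231424/1685 ≈ 1324.3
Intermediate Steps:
M(G) = -6 (M(G) = 2 - 8 = -6)
x(r) = 2*r/(-6 + r) (x(r) = (r + r)/(r - 6) = (2*r)/(-6 + r) = 2*r/(-6 + r))
47²/x(-30) + 3750/(-3370) = 47²/((2*(-30)/(-6 - 30))) + 3750/(-3370) = 2209/((2*(-30)/(-36))) + 3750*(-1/3370) = 2209/((2*(-30)*(-1/36))) - 375/337 = 2209/(5/3) - 375/337 = 2209*(⅗) - 375/337 = 6627/5 - 375/337 = 2231424/1685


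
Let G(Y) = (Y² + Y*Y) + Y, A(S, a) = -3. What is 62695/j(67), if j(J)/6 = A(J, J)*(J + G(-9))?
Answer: -12539/792 ≈ -15.832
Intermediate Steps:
G(Y) = Y + 2*Y² (G(Y) = (Y² + Y²) + Y = 2*Y² + Y = Y + 2*Y²)
j(J) = -2754 - 18*J (j(J) = 6*(-3*(J - 9*(1 + 2*(-9)))) = 6*(-3*(J - 9*(1 - 18))) = 6*(-3*(J - 9*(-17))) = 6*(-3*(J + 153)) = 6*(-3*(153 + J)) = 6*(-459 - 3*J) = -2754 - 18*J)
62695/j(67) = 62695/(-2754 - 18*67) = 62695/(-2754 - 1206) = 62695/(-3960) = 62695*(-1/3960) = -12539/792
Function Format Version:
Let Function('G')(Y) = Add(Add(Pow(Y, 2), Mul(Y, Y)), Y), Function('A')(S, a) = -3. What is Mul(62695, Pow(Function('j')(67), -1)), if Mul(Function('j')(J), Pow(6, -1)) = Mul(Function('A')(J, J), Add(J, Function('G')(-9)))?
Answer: Rational(-12539, 792) ≈ -15.832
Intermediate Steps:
Function('G')(Y) = Add(Y, Mul(2, Pow(Y, 2))) (Function('G')(Y) = Add(Add(Pow(Y, 2), Pow(Y, 2)), Y) = Add(Mul(2, Pow(Y, 2)), Y) = Add(Y, Mul(2, Pow(Y, 2))))
Function('j')(J) = Add(-2754, Mul(-18, J)) (Function('j')(J) = Mul(6, Mul(-3, Add(J, Mul(-9, Add(1, Mul(2, -9)))))) = Mul(6, Mul(-3, Add(J, Mul(-9, Add(1, -18))))) = Mul(6, Mul(-3, Add(J, Mul(-9, -17)))) = Mul(6, Mul(-3, Add(J, 153))) = Mul(6, Mul(-3, Add(153, J))) = Mul(6, Add(-459, Mul(-3, J))) = Add(-2754, Mul(-18, J)))
Mul(62695, Pow(Function('j')(67), -1)) = Mul(62695, Pow(Add(-2754, Mul(-18, 67)), -1)) = Mul(62695, Pow(Add(-2754, -1206), -1)) = Mul(62695, Pow(-3960, -1)) = Mul(62695, Rational(-1, 3960)) = Rational(-12539, 792)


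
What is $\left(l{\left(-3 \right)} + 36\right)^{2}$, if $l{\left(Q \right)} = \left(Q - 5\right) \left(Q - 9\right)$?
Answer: $17424$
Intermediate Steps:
$l{\left(Q \right)} = \left(-9 + Q\right) \left(-5 + Q\right)$ ($l{\left(Q \right)} = \left(-5 + Q\right) \left(-9 + Q\right) = \left(-9 + Q\right) \left(-5 + Q\right)$)
$\left(l{\left(-3 \right)} + 36\right)^{2} = \left(\left(45 + \left(-3\right)^{2} - -42\right) + 36\right)^{2} = \left(\left(45 + 9 + 42\right) + 36\right)^{2} = \left(96 + 36\right)^{2} = 132^{2} = 17424$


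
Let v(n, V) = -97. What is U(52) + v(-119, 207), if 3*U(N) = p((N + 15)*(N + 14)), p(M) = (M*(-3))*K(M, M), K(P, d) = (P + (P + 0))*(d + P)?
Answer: -345872637889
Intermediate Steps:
K(P, d) = 2*P*(P + d) (K(P, d) = (P + P)*(P + d) = (2*P)*(P + d) = 2*P*(P + d))
p(M) = -12*M³ (p(M) = (M*(-3))*(2*M*(M + M)) = (-3*M)*(2*M*(2*M)) = (-3*M)*(4*M²) = -12*M³)
U(N) = -4*(14 + N)³*(15 + N)³ (U(N) = (-12*(N + 14)³*(N + 15)³)/3 = (-12*(14 + N)³*(15 + N)³)/3 = -4*(14 + N)³*(15 + N)³)
U(52) + v(-119, 207) = 4*(-210 - 1*52² - 29*52)³ - 97 = 4*(-210 - 1*2704 - 1508)³ - 97 = 4*(-210 - 2704 - 1508)³ - 97 = 4*(-4422)³ - 97 = 4*(-86468159448) - 97 = -345872637792 - 97 = -345872637889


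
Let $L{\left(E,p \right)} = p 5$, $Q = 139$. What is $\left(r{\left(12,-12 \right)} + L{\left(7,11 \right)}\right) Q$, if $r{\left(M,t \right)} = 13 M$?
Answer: $29329$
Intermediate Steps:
$L{\left(E,p \right)} = 5 p$
$\left(r{\left(12,-12 \right)} + L{\left(7,11 \right)}\right) Q = \left(13 \cdot 12 + 5 \cdot 11\right) 139 = \left(156 + 55\right) 139 = 211 \cdot 139 = 29329$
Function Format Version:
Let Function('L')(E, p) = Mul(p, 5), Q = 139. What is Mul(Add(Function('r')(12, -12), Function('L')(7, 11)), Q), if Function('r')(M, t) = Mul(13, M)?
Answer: 29329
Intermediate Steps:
Function('L')(E, p) = Mul(5, p)
Mul(Add(Function('r')(12, -12), Function('L')(7, 11)), Q) = Mul(Add(Mul(13, 12), Mul(5, 11)), 139) = Mul(Add(156, 55), 139) = Mul(211, 139) = 29329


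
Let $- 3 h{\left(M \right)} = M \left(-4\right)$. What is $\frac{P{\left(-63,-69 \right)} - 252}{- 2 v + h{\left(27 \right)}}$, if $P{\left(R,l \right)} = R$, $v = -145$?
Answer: $- \frac{315}{326} \approx -0.96626$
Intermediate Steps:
$h{\left(M \right)} = \frac{4 M}{3}$ ($h{\left(M \right)} = - \frac{M \left(-4\right)}{3} = - \frac{\left(-4\right) M}{3} = \frac{4 M}{3}$)
$\frac{P{\left(-63,-69 \right)} - 252}{- 2 v + h{\left(27 \right)}} = \frac{-63 - 252}{\left(-2\right) \left(-145\right) + \frac{4}{3} \cdot 27} = - \frac{315}{290 + 36} = - \frac{315}{326}$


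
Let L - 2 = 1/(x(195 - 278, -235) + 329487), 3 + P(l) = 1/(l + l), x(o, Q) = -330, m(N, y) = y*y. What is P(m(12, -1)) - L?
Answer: -2962415/658314 ≈ -4.5000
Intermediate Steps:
m(N, y) = y²
P(l) = -3 + 1/(2*l) (P(l) = -3 + 1/(l + l) = -3 + 1/(2*l))
L = 658315/329157 (L = 2 + 1/(-330 + 329487) = 2 + 1/329157 = 658315/329157 ≈ 2.0000)
P(m(12, -1)) - L = (-3 + 1/(2*((-1)²))) - 1*658315/329157 = (-3 + (½)/1) - 658315/329157 = (-3 + (½)*1) - 658315/329157 = (-3 + ½) - 658315/329157 = -5/2 - 658315/329157 = -2962415/658314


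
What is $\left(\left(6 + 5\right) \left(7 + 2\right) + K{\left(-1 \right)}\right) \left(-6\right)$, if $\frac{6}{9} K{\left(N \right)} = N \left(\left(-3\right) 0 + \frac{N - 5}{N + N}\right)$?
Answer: $-567$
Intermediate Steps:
$K{\left(N \right)} = - \frac{15}{4} + \frac{3 N}{4}$ ($K{\left(N \right)} = \frac{3 N \left(\left(-3\right) 0 + \frac{N - 5}{N + N}\right)}{2} = \frac{3 N \left(0 + \frac{-5 + N}{2 N}\right)}{2} = \frac{3 N \frac{-5 + N}{2 N}}{2} = \frac{3 \left(- \frac{5}{2} + \frac{N}{2}\right)}{2} = - \frac{15}{4} + \frac{3 N}{4}$)
$\left(\left(6 + 5\right) \left(7 + 2\right) + K{\left(-1 \right)}\right) \left(-6\right) = \left(\left(6 + 5\right) \left(7 + 2\right) + \left(- \frac{15}{4} + \frac{3}{4} \left(-1\right)\right)\right) \left(-6\right) = \left(11 \cdot 9 - \frac{9}{2}\right) \left(-6\right) = \left(99 - \frac{9}{2}\right) \left(-6\right) = \frac{189}{2} \left(-6\right) = -567$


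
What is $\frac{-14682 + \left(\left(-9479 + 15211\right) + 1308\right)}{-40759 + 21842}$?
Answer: $\frac{7642}{18917} \approx 0.40398$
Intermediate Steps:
$\frac{-14682 + \left(\left(-9479 + 15211\right) + 1308\right)}{-40759 + 21842} = \frac{-14682 + \left(5732 + 1308\right)}{-18917} = \left(-14682 + 7040\right) \left(- \frac{1}{18917}\right) = \left(-7642\right) \left(- \frac{1}{18917}\right) = \frac{7642}{18917}$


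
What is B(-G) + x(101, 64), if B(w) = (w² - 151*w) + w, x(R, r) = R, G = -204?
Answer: 11117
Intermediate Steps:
B(w) = w² - 150*w
B(-G) + x(101, 64) = (-1*(-204))*(-150 - 1*(-204)) + 101 = 204*(-150 + 204) + 101 = 204*54 + 101 = 11016 + 101 = 11117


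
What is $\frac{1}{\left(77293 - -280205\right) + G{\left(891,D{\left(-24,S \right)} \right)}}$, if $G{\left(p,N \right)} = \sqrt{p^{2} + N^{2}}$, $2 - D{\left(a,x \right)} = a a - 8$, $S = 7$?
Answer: $\frac{357498}{127803705767} - \frac{\sqrt{1114237}}{127803705767} \approx 2.789 \cdot 10^{-6}$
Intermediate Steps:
$D{\left(a,x \right)} = 10 - a^{2}$ ($D{\left(a,x \right)} = 2 - \left(a a - 8\right) = 2 - \left(a^{2} - 8\right) = 2 - \left(-8 + a^{2}\right) = 10 - a^{2}$)
$G{\left(p,N \right)} = \sqrt{N^{2} + p^{2}}$
$\frac{1}{\left(77293 - -280205\right) + G{\left(891,D{\left(-24,S \right)} \right)}} = \frac{1}{\left(77293 - -280205\right) + \sqrt{\left(10 - \left(-24\right)^{2}\right)^{2} + 891^{2}}} = \frac{1}{\left(77293 + 280205\right) + \sqrt{\left(10 - 576\right)^{2} + 793881}} = \frac{1}{357498 + \sqrt{\left(10 - 576\right)^{2} + 793881}} = \frac{1}{357498 + \sqrt{\left(-566\right)^{2} + 793881}} = \frac{1}{357498 + \sqrt{320356 + 793881}} = \frac{1}{357498 + \sqrt{1114237}}$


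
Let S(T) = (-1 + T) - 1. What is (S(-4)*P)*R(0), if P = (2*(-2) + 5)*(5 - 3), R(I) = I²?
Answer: 0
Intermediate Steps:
P = 2 (P = (-4 + 5)*2 = 1*2 = 2)
S(T) = -2 + T
(S(-4)*P)*R(0) = ((-2 - 4)*2)*0² = -6*2*0 = -12*0 = 0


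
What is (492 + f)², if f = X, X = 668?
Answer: 1345600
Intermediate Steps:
f = 668
(492 + f)² = (492 + 668)² = 1160² = 1345600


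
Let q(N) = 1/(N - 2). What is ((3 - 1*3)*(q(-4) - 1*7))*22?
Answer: 0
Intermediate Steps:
q(N) = 1/(-2 + N)
((3 - 1*3)*(q(-4) - 1*7))*22 = ((3 - 1*3)*(1/(-2 - 4) - 1*7))*22 = ((3 - 3)*(1/(-6) - 7))*22 = (0*(-1/6 - 7))*22 = (0*(-43/6))*22 = 0*22 = 0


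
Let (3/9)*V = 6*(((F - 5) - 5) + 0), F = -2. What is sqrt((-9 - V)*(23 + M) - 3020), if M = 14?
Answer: sqrt(4639) ≈ 68.110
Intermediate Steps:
V = -216 (V = 3*(6*(((-2 - 5) - 5) + 0)) = 3*(6*((-7 - 5) + 0)) = 3*(6*(-12 + 0)) = 3*(6*(-12)) = 3*(-72) = -216)
sqrt((-9 - V)*(23 + M) - 3020) = sqrt((-9 - 1*(-216))*(23 + 14) - 3020) = sqrt((-9 + 216)*37 - 3020) = sqrt(207*37 - 3020) = sqrt(7659 - 3020) = sqrt(4639)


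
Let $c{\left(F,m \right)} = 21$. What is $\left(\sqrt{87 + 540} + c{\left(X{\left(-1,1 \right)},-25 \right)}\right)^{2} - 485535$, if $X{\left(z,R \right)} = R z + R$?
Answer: $-484467 + 42 \sqrt{627} \approx -4.8342 \cdot 10^{5}$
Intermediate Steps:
$X{\left(z,R \right)} = R + R z$
$\left(\sqrt{87 + 540} + c{\left(X{\left(-1,1 \right)},-25 \right)}\right)^{2} - 485535 = \left(\sqrt{87 + 540} + 21\right)^{2} - 485535 = \left(\sqrt{627} + 21\right)^{2} - 485535 = \left(21 + \sqrt{627}\right)^{2} - 485535 = -485535 + \left(21 + \sqrt{627}\right)^{2}$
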